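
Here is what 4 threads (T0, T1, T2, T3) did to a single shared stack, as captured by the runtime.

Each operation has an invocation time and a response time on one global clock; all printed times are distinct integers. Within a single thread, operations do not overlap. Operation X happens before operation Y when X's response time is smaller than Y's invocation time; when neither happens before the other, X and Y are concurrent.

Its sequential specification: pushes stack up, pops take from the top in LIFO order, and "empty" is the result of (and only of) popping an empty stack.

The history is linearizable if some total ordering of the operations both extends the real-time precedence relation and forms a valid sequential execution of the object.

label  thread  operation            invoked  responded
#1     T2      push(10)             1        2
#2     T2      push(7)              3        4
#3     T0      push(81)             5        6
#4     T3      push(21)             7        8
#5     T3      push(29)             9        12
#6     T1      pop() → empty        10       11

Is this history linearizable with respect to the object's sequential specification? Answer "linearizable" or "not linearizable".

not linearizable

cut after 10 events: linearizable; cut after 11 events (#6 responds, time 11): not linearizable
a single order respects real time; the 5 completed stack operations fail replay along it
include/drop combinations of the 1 pending operation (#5) were all tried; none helps
sample order #1, #2, #3, #4, #6 (pending dropped) stalls at step 5 — #6 pop() → empty has no legal effect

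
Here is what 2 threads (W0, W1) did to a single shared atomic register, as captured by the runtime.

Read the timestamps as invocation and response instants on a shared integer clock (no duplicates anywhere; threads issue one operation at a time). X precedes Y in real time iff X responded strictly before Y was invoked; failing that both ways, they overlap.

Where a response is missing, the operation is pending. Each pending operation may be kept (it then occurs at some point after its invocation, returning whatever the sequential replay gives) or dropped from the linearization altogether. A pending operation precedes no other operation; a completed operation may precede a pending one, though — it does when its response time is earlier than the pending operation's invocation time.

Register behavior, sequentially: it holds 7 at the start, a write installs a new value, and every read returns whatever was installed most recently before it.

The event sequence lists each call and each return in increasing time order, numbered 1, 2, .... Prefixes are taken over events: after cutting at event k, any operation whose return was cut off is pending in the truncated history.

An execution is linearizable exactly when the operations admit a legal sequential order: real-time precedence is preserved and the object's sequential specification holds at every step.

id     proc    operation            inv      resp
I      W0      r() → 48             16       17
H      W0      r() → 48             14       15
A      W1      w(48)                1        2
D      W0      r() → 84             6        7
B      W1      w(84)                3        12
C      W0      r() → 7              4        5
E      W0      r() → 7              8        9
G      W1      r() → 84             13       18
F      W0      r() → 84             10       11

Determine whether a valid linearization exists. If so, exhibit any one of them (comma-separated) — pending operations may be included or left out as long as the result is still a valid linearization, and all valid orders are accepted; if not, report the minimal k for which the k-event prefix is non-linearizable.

not linearizable — minimal violating prefix: 5 events

through event 4 a valid linearization exists; event 5 (C responding at time 5) ends that
the completed operations (2 total) allow one real-time order; the atomic register replay rejects it
include/drop combinations of the 1 pending operation (B) were all tried; none helps
one such order, A, C (pending dropped), breaks at step 2 where C r() → 7 is illegal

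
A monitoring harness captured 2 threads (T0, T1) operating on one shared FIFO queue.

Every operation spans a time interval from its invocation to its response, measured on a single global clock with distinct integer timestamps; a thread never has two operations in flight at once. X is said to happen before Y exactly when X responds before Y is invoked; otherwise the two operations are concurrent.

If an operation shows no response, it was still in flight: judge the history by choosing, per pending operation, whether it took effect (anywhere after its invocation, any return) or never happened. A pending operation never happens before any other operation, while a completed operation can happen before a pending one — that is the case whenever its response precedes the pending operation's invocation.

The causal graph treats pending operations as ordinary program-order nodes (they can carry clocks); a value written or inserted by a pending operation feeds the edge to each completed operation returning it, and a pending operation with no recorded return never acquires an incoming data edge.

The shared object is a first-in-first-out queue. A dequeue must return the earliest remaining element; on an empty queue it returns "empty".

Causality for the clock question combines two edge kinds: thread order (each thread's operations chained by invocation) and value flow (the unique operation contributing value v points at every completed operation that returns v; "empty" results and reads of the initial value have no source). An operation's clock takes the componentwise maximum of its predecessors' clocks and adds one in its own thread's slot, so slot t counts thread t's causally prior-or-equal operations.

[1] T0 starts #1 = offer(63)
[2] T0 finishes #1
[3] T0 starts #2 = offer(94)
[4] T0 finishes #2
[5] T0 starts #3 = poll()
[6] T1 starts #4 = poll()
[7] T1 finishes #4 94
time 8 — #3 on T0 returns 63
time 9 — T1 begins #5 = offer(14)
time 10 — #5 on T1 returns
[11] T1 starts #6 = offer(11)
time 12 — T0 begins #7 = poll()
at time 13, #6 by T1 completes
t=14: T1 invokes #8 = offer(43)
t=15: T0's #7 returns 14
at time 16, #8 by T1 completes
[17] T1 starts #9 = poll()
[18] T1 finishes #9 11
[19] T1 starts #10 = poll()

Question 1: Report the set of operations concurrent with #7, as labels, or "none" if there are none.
Answer: #6, #8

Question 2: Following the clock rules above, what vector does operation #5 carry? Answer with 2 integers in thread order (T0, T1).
Answer: (2, 2)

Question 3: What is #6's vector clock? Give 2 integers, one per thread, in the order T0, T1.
Answer: (2, 3)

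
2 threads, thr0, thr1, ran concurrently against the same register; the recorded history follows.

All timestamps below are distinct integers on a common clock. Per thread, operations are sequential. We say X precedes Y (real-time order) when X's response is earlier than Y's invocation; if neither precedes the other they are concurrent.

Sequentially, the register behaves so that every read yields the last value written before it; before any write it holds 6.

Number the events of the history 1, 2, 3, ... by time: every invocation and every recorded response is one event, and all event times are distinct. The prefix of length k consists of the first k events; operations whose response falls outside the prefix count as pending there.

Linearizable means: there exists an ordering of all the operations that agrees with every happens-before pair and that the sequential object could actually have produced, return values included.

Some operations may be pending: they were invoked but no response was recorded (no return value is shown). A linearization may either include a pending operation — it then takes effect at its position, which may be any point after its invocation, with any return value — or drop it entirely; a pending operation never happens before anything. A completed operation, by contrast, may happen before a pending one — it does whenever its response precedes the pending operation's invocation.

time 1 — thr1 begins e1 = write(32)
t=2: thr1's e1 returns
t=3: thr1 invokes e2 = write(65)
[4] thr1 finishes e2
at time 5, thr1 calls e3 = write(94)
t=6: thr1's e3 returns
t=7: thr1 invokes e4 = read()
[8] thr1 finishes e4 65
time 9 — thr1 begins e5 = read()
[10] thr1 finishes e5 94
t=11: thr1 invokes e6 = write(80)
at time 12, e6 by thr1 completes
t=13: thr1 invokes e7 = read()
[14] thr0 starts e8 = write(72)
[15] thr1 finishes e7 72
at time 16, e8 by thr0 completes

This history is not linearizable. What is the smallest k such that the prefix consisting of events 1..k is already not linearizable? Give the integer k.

one valid order for events 1..7 is e1, e2, e3:
1. e1 write(32), leaving value 32
2. e2 write(65), leaving value 65
3. e3 write(94), leaving value 94
at event 8 (e4's time-8 response) nothing linearizes any more
sample order e1, e2, e3, e4 stalls at step 4 — e4 read() → 65 has no legal effect

8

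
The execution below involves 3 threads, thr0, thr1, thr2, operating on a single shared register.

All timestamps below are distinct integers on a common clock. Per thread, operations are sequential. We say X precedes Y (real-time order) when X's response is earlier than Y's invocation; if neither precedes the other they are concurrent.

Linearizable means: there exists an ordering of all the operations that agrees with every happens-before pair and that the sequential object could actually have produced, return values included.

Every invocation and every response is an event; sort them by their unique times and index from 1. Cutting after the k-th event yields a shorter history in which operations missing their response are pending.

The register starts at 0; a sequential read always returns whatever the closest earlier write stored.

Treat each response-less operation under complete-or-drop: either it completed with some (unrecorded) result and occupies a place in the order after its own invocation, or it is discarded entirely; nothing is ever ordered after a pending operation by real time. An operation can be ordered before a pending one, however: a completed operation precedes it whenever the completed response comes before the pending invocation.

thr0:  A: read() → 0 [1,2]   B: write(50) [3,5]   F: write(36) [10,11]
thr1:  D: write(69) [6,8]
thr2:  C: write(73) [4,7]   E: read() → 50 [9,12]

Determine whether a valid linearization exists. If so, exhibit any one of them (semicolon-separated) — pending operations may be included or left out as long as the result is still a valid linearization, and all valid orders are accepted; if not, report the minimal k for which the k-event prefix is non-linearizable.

already the first 12 events (up to E's response at time 12) admit no linearization; the first 11 still do
6 completed operations, 6 real-time-consistent orders — every register replay fails
for example A, B, C, D, E, F fails at step 5: E read() → 50 is not legal there
for example A, B, C, D, F, E fails at step 6: E read() → 50 is not legal there

not linearizable — minimal violating prefix: 12 events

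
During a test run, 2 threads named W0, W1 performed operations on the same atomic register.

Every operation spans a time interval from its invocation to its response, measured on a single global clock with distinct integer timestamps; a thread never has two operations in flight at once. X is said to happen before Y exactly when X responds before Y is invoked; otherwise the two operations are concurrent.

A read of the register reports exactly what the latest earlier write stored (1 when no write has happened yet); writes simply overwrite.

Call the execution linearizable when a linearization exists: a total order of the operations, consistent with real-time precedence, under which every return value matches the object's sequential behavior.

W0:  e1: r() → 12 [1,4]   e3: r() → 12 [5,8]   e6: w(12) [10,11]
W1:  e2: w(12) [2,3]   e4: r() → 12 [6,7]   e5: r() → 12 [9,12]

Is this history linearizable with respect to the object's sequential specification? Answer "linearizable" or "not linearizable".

linearizable

a witness: e2, e1, e3, e4, e5, e6
after step 1 (e2 w(12)): value 12
after step 2 (e1 r() → 12): value 12
after step 3 (e3 r() → 12): value 12
after step 4 (e4 r() → 12): value 12
after step 5 (e5 r() → 12): value 12
after step 6 (e6 w(12)): value 12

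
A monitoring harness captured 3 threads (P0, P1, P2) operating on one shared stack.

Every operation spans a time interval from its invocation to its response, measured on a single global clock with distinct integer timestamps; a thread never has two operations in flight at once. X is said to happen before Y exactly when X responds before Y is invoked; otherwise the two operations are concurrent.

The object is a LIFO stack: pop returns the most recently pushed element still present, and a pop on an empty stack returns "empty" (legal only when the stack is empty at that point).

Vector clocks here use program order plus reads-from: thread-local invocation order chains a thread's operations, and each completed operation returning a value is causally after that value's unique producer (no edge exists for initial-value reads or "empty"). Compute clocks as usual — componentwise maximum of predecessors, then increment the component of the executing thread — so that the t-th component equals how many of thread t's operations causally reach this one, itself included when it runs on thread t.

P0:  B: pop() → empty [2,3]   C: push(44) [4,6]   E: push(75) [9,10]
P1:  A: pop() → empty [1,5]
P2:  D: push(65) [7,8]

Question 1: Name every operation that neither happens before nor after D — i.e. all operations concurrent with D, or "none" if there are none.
overlap test against D [7,8]: concurrent iff the interval meets 7..8
A [1,5]: before
B [2,3]: before
C [4,6]: before
E [9,10]: after

none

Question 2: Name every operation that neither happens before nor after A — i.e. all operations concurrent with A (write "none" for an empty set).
A runs from 1 to 5; window-overlapping ops are concurrent
B [2,3]: concurrent
C [4,6]: concurrent
D [7,8]: after
E [9,10]: after

B, C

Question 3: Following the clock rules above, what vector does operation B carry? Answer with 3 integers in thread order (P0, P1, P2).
D, invoked 7, has no incoming edges; only P2's bump applies → (0, 0, 1)
A, invoked 1, has no incoming edges; only P1's bump applies → (0, 1, 0)
B, invoked 2, has no incoming edges; only P0's bump applies → (1, 0, 0)
C (invocation 4): componentwise max over VC(B)=(1, 0, 0), +1 at P0, giving (2, 0, 0)
E (invocation 9): componentwise max over VC(C)=(2, 0, 0), +1 at P0, giving (3, 0, 0)
target: VC(B) = (1, 0, 0)

(1, 0, 0)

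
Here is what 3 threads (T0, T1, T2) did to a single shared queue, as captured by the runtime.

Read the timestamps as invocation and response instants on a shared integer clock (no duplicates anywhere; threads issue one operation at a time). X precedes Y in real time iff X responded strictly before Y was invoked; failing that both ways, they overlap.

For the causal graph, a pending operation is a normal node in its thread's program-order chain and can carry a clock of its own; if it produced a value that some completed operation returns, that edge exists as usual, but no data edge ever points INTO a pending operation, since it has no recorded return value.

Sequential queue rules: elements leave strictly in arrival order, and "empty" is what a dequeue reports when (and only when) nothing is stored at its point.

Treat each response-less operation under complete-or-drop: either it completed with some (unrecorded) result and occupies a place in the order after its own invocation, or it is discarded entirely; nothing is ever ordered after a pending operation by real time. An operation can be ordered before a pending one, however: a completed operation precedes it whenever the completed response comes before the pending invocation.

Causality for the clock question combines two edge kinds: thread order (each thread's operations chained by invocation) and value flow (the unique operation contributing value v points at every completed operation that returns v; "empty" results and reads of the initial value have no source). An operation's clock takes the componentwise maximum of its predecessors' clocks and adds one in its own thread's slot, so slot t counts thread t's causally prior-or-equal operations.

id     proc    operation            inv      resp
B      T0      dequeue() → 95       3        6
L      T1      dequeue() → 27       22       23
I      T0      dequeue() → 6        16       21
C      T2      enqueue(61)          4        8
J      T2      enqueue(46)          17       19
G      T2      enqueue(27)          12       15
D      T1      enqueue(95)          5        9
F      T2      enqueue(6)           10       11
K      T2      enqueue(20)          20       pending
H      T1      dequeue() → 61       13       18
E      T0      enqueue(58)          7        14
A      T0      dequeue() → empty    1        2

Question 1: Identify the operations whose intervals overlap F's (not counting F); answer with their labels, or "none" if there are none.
E

F spans [10,11]: anything still running between times 10 and 11 counts as concurrent
A [1,2]: before
B [3,6]: before
C [4,8]: before
D [5,9]: before
E [7,14]: concurrent
G [12,15]: after
H [13,18]: after
I [16,21]: after
J [17,19]: after
K [20,…): after
L [22,23]: after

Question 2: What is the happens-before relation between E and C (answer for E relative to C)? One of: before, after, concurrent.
concurrent

E spans [7,14], C spans [4,8]
the intervals overlap in both directions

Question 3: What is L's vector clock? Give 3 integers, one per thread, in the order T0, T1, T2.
(0, 3, 3)

C (invocation 4): nothing precedes it; T2's component alone gives (0, 0, 1)
D (invocation 5): nothing precedes it; T1's component alone gives (0, 1, 0)
A (invocation 1): nothing precedes it; T0's component alone gives (1, 0, 0)
VC(F, invoked at 10): max of VC(C)=(0, 0, 1), then +1 on thread T2 → (0, 0, 2)
VC(G, invoked at 12): max of VC(F)=(0, 0, 2), then +1 on thread T2 → (0, 0, 3)
VC(H, invoked at 13): max of VC(C)=(0, 0, 1), VC(D)=(0, 1, 0), then +1 on thread T1 → (0, 2, 1)
VC(B, invoked at 3): max of VC(A)=(1, 0, 0), VC(D)=(0, 1, 0), then +1 on thread T0 → (2, 1, 0)
VC(J, invoked at 17): max of VC(G)=(0, 0, 3), then +1 on thread T2 → (0, 0, 4)
VC(E, invoked at 7): max of VC(B)=(2, 1, 0), then +1 on thread T0 → (3, 1, 0)
VC(K, invoked at 20): max of VC(J)=(0, 0, 4), then +1 on thread T2 → (0, 0, 5)
VC(L, invoked at 22): max of VC(G)=(0, 0, 3), VC(H)=(0, 2, 1), then +1 on thread T1 → (0, 3, 3)
VC(I, invoked at 16): max of VC(E)=(3, 1, 0), VC(F)=(0, 0, 2), then +1 on thread T0 → (4, 1, 2)
target: VC(L) = (0, 3, 3)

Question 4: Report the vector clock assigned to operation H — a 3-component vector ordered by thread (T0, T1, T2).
(0, 2, 1)

C, invoked 4, has no incoming edges; only T2's bump applies → (0, 0, 1)
D, invoked 5, has no incoming edges; only T1's bump applies → (0, 1, 0)
A, invoked 1, has no incoming edges; only T0's bump applies → (1, 0, 0)
from VC(C)=(0, 0, 1), F (invoked 10) maxes components and bumps T2 → (0, 0, 2)
from VC(F)=(0, 0, 2), G (invoked 12) maxes components and bumps T2 → (0, 0, 3)
from VC(C)=(0, 0, 1), VC(D)=(0, 1, 0), H (invoked 13) maxes components and bumps T1 → (0, 2, 1)
from VC(A)=(1, 0, 0), VC(D)=(0, 1, 0), B (invoked 3) maxes components and bumps T0 → (2, 1, 0)
from VC(G)=(0, 0, 3), J (invoked 17) maxes components and bumps T2 → (0, 0, 4)
from VC(B)=(2, 1, 0), E (invoked 7) maxes components and bumps T0 → (3, 1, 0)
from VC(J)=(0, 0, 4), K (invoked 20) maxes components and bumps T2 → (0, 0, 5)
from VC(G)=(0, 0, 3), VC(H)=(0, 2, 1), L (invoked 22) maxes components and bumps T1 → (0, 3, 3)
from VC(E)=(3, 1, 0), VC(F)=(0, 0, 2), I (invoked 16) maxes components and bumps T0 → (4, 1, 2)
target: VC(H) = (0, 2, 1)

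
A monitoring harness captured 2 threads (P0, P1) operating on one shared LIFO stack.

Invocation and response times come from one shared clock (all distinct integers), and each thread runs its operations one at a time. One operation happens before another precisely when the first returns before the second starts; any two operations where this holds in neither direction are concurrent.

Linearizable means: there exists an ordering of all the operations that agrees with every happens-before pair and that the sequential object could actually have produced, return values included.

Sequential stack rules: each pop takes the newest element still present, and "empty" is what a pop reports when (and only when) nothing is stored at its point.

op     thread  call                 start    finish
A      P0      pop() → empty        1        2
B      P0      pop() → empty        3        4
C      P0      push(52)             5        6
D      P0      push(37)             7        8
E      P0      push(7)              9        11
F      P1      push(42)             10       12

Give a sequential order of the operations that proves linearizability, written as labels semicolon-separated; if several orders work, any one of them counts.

step 1: A pop() → empty — stack <>
step 2: B pop() → empty — stack <>
step 3: C push(52) — stack <52>
step 4: D push(37) — stack <52,37>
step 5: E push(7) — stack <52,37,7>
step 6: F push(42) — stack <52,37,7,42>

A; B; C; D; E; F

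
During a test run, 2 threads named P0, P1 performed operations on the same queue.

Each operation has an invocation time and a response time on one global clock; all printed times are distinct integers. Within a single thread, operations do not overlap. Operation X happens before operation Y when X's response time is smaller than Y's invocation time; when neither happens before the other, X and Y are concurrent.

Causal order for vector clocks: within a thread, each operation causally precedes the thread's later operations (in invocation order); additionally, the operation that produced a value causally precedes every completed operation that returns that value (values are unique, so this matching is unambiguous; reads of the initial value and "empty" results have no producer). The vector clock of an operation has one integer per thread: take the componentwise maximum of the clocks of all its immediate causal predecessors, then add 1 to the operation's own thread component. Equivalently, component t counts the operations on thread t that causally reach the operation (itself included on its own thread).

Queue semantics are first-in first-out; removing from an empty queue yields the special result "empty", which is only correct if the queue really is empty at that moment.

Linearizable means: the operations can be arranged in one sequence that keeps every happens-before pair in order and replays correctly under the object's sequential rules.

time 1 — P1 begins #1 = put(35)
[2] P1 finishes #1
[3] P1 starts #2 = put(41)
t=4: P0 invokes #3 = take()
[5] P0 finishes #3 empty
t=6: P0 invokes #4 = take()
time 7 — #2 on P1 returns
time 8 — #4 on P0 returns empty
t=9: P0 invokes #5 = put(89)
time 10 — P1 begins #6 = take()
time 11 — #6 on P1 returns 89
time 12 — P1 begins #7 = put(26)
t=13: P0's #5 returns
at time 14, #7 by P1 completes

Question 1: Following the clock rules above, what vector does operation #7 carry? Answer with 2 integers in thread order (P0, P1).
#1, invoked 1, has no incoming edges; only P1's bump applies → (0, 1)
#3, invoked 4, has no incoming edges; only P0's bump applies → (1, 0)
VC(#2, invoked at 3): max of VC(#1)=(0, 1), then +1 on thread P1 → (0, 2)
VC(#4, invoked at 6): max of VC(#3)=(1, 0), then +1 on thread P0 → (2, 0)
VC(#5, invoked at 9): max of VC(#4)=(2, 0), then +1 on thread P0 → (3, 0)
VC(#6, invoked at 10): max of VC(#2)=(0, 2), VC(#5)=(3, 0), then +1 on thread P1 → (3, 3)
VC(#7, invoked at 12): max of VC(#6)=(3, 3), then +1 on thread P1 → (3, 4)
target: VC(#7) = (3, 4)

(3, 4)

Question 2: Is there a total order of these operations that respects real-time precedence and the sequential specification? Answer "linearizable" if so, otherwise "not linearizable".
the violation lands at event 5, #3's response at time 5: events 1..4 linearize, events 1..5 do not
exactly one order of the 2 completed ops respects real time; the queue replay fails
every completion of the 1 pending operation (#2) was checked; none linearizes
sample order #1, #3 (pending dropped) stalls at step 2 — #3 take() → empty has no legal effect

not linearizable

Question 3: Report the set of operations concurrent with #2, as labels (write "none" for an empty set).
#2 spans [3,7]; an op avoiding the whole window 3..7 is ordered, any other is concurrent
#1 [1,2]: before
#3 [4,5]: concurrent
#4 [6,8]: concurrent
#5 [9,13]: after
#6 [10,11]: after
#7 [12,14]: after

#3, #4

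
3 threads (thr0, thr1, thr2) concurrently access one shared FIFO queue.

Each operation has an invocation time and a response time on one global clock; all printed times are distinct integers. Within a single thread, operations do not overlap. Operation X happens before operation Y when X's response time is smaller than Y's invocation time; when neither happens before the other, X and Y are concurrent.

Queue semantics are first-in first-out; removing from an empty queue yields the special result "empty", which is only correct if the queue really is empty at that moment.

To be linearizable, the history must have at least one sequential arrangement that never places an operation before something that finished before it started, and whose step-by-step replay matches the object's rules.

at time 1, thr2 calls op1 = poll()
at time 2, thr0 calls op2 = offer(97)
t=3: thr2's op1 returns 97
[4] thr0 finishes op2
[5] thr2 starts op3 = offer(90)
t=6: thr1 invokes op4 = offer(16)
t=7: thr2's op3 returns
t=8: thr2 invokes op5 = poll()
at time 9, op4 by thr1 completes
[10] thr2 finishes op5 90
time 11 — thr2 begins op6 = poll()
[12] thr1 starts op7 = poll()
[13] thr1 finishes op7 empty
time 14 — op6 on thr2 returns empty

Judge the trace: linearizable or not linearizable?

not linearizable

already the first 14 events (up to op6's response at time 14) admit no linearization; the first 13 still do
all 12 real-time-respecting orders fail — 7 completed FIFO queue operations, no legal replay
sample order op1, op2, op3, op4, op5, op6, op7 stalls at step 1 — op1 poll() → 97 has no legal effect
sample order op1, op2, op3, op4, op5, op7, op6 stalls at step 1 — op1 poll() → 97 has no legal effect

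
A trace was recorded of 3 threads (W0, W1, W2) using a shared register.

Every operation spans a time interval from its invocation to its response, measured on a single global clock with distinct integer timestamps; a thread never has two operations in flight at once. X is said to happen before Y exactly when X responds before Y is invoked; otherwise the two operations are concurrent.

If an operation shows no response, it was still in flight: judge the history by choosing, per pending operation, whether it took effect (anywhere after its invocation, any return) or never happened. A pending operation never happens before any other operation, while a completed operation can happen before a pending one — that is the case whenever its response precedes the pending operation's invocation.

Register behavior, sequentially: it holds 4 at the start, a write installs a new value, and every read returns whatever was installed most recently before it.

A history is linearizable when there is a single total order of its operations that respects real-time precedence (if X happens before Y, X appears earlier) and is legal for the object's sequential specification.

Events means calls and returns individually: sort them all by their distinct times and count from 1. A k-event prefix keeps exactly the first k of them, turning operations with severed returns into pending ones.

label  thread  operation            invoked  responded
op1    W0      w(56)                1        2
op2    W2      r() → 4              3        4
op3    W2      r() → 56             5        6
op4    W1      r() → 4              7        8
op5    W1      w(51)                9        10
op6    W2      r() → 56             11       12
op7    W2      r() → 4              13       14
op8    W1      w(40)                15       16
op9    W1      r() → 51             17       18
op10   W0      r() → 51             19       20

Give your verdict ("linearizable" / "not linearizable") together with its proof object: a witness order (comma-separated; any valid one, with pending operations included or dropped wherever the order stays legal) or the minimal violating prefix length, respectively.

not linearizable — minimal violating prefix: 4 events

through event 3 a valid linearization exists; event 4 (op2 responding at time 4) ends that
the sole real-time-consistent order of 2 completed operations fails the register replay
sample order op1, op2 stalls at step 2 — op2 r() → 4 has no legal effect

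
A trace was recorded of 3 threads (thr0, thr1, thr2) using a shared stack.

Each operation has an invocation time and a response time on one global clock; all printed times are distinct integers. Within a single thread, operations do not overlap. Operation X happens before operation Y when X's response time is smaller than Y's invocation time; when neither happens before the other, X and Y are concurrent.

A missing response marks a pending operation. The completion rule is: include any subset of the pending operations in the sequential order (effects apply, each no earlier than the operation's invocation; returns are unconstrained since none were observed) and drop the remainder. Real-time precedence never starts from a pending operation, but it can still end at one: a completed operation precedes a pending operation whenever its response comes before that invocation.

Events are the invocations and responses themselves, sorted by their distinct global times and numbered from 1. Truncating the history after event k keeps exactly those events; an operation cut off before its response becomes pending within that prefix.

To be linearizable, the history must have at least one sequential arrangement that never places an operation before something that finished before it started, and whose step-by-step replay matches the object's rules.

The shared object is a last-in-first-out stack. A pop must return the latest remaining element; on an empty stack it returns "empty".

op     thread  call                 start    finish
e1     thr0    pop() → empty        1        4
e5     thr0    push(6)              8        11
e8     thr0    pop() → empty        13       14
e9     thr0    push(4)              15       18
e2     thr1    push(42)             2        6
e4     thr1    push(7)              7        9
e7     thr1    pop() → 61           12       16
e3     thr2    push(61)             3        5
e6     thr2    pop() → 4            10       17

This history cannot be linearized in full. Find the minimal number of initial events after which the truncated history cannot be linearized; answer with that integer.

events 1..13 are linearizable, e.g. via e1, e2, e3, e4, e5:
after step 1 (e1 pop() → empty): stack <>
after step 2 (e2 push(42)): stack <42>
after step 3 (e3 push(61)): stack <42,61>
after step 4 (e4 push(7)): stack <42,61,7>
after step 5 (e5 push(6)): stack <42,61,7,6>
adding event 14 (e8 responds at 14) leaves no legal real-time order
every completion of the 2 pending operations (e6, e7) was checked; none linearizes
e.g. e1, e2, e3, e4, e5, e8 (pending dropped): illegal at step 6, since e8 pop() → empty cannot apply there
e.g. e1, e2, e3, e5, e4, e8 (pending dropped): illegal at step 6, since e8 pop() → empty cannot apply there

14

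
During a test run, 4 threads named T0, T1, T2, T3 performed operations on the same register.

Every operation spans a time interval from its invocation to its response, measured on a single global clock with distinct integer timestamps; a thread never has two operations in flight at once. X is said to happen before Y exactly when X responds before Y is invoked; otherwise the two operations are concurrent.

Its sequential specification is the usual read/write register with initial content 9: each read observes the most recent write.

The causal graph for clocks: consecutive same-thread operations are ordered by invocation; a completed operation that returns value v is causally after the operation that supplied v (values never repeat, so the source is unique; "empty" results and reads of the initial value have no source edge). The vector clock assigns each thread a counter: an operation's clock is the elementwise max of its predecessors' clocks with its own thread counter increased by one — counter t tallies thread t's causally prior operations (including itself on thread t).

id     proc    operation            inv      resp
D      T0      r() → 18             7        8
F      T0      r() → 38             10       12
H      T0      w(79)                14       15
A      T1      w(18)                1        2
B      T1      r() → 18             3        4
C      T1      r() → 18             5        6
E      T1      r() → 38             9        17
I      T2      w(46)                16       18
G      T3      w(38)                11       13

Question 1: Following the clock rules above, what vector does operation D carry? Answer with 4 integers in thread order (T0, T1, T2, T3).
G, invoked 11, has no incoming edges; only T3's bump applies → (0, 0, 0, 1)
I, invoked 16, has no incoming edges; only T2's bump applies → (0, 0, 1, 0)
A, invoked 1, has no incoming edges; only T1's bump applies → (0, 1, 0, 0)
B, invoked 3, takes VC(A)=(0, 1, 0, 0) under max, adds 1 for T1 → (0, 2, 0, 0)
D, invoked 7, takes VC(A)=(0, 1, 0, 0) under max, adds 1 for T0 → (1, 1, 0, 0)
C, invoked 5, takes VC(A)=(0, 1, 0, 0), VC(B)=(0, 2, 0, 0) under max, adds 1 for T1 → (0, 3, 0, 0)
F, invoked 10, takes VC(D)=(1, 1, 0, 0), VC(G)=(0, 0, 0, 1) under max, adds 1 for T0 → (2, 1, 0, 1)
E, invoked 9, takes VC(C)=(0, 3, 0, 0), VC(G)=(0, 0, 0, 1) under max, adds 1 for T1 → (0, 4, 0, 1)
H, invoked 14, takes VC(F)=(2, 1, 0, 1) under max, adds 1 for T0 → (3, 1, 0, 1)
target: VC(D) = (1, 1, 0, 0)

(1, 1, 0, 0)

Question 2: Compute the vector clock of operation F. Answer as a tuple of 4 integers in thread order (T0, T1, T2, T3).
invoked at 11, G has no predecessors; its own T3 bump gives (0, 0, 0, 1)
invoked at 16, I has no predecessors; its own T2 bump gives (0, 0, 1, 0)
invoked at 1, A has no predecessors; its own T1 bump gives (0, 1, 0, 0)
invoked at 3, B merges VC(A)=(0, 1, 0, 0) and bumps T1's slot → (0, 2, 0, 0)
invoked at 7, D merges VC(A)=(0, 1, 0, 0) and bumps T0's slot → (1, 1, 0, 0)
invoked at 5, C merges VC(A)=(0, 1, 0, 0), VC(B)=(0, 2, 0, 0) and bumps T1's slot → (0, 3, 0, 0)
invoked at 10, F merges VC(D)=(1, 1, 0, 0), VC(G)=(0, 0, 0, 1) and bumps T0's slot → (2, 1, 0, 1)
invoked at 9, E merges VC(C)=(0, 3, 0, 0), VC(G)=(0, 0, 0, 1) and bumps T1's slot → (0, 4, 0, 1)
invoked at 14, H merges VC(F)=(2, 1, 0, 1) and bumps T0's slot → (3, 1, 0, 1)
target: VC(F) = (2, 1, 0, 1)

(2, 1, 0, 1)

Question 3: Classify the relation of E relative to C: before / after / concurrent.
E spans [9,17], C spans [5,6]
resp(C)=6 < inv(E)=9

after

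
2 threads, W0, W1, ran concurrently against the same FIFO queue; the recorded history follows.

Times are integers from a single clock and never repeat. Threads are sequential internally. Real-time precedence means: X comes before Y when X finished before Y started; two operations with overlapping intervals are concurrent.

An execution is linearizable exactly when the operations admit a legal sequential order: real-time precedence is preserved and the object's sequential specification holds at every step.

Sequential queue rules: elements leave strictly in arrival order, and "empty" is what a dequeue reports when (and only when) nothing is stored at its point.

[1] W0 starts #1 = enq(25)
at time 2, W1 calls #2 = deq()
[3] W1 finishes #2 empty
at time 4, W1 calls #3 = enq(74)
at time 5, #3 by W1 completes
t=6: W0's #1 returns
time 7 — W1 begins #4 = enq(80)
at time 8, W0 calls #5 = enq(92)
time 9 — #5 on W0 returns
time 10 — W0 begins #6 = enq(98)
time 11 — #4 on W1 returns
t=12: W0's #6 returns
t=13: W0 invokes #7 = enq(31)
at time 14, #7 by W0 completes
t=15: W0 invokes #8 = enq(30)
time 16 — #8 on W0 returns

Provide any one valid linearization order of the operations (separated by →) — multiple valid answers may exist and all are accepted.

step 1: #2 deq() → empty — queue <>
step 2: #1 enq(25) — queue <25>
step 3: #3 enq(74) — queue <25,74>
step 4: #4 enq(80) — queue <25,74,80>
step 5: #5 enq(92) — queue <25,74,80,92>
step 6: #6 enq(98) — queue <25,74,80,92,98>
step 7: #7 enq(31) — queue <25,74,80,92,98,31>
step 8: #8 enq(30) — queue <25,74,80,92,98,31,30>

#2 → #1 → #3 → #4 → #5 → #6 → #7 → #8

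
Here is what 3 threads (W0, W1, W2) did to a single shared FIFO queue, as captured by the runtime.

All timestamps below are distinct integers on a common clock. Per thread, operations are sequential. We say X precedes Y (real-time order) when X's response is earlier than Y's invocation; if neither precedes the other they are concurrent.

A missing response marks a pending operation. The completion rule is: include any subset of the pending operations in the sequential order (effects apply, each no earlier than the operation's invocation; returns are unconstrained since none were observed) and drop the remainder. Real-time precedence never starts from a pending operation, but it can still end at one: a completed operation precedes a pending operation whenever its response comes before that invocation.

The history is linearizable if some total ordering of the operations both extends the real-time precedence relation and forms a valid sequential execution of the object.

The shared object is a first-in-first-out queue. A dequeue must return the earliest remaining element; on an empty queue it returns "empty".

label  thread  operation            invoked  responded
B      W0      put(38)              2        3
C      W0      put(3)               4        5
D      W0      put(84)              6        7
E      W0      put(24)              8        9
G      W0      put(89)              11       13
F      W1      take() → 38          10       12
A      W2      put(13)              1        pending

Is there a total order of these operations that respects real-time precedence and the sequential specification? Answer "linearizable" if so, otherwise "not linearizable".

witness order: B, A, C, D, E, F, G
1. B put(38), leaving queue <38>
2. A put(13) (pending, included), leaving queue <38,13>
3. C put(3), leaving queue <38,13,3>
4. D put(84), leaving queue <38,13,3,84>
5. E put(24), leaving queue <38,13,3,84,24>
6. F take() → 38, leaving queue <13,3,84,24>
7. G put(89), leaving queue <13,3,84,24,89>

linearizable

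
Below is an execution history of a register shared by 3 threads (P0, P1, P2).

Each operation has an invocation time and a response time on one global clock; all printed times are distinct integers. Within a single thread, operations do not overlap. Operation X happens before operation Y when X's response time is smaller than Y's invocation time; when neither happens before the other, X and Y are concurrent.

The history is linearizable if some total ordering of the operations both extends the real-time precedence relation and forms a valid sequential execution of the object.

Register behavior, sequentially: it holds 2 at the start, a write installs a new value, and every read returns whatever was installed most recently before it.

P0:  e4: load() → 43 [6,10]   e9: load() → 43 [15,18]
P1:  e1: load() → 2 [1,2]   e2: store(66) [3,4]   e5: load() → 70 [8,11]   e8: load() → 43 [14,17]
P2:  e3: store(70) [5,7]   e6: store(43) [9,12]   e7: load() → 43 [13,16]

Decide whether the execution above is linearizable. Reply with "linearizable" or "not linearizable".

linearizable

witness order: e1, e2, e3, e5, e6, e4, e7, e8, e9
after step 1 (e1 load() → 2): value 2
after step 2 (e2 store(66)): value 66
after step 3 (e3 store(70)): value 70
after step 4 (e5 load() → 70): value 70
after step 5 (e6 store(43)): value 43
after step 6 (e4 load() → 43): value 43
after step 7 (e7 load() → 43): value 43
after step 8 (e8 load() → 43): value 43
after step 9 (e9 load() → 43): value 43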